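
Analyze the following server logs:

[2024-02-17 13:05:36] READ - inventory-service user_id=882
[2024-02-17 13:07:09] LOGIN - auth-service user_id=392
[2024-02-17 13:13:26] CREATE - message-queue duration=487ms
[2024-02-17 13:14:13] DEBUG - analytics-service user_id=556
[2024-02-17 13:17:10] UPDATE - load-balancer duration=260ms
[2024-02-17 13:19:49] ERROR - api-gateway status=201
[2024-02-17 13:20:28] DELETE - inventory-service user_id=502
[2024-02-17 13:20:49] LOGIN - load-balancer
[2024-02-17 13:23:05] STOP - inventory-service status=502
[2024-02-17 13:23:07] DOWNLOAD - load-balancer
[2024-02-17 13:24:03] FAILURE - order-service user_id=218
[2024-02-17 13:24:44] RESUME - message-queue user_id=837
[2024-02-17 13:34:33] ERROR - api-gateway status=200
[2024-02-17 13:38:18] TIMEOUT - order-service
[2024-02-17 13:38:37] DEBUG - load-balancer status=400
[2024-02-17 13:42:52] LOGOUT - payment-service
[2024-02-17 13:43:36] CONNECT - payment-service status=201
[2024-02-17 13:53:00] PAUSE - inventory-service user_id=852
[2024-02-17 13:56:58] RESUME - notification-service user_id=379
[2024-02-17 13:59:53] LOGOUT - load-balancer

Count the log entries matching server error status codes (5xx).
1

To find matching entries:

1. Pattern to match: server error status codes (5xx)
2. Scan each log entry for the pattern
3. Count matches: 1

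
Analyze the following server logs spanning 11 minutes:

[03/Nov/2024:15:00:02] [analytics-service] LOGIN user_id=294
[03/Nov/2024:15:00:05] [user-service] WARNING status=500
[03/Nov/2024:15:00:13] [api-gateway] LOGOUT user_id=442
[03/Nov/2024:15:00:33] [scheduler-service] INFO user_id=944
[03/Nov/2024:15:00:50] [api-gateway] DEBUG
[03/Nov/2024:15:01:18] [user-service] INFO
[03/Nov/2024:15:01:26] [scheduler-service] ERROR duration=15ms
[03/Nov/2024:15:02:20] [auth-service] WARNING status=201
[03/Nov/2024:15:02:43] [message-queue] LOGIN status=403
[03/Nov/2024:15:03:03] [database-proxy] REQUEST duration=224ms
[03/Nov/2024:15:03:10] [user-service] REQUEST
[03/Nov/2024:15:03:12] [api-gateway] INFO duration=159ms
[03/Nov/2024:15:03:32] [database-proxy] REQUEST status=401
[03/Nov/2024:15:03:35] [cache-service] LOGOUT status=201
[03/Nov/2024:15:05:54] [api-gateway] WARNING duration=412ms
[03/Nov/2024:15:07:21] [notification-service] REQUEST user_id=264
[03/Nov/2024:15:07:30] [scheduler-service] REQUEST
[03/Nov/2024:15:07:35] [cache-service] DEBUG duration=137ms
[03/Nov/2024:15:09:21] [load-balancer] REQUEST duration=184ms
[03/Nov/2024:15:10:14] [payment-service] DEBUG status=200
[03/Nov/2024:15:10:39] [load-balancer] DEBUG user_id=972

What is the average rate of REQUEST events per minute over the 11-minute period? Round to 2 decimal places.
0.55

To calculate the rate:

1. Count total REQUEST events: 6
2. Total time period: 11 minutes
3. Rate = 6 / 11 = 0.55 events per minute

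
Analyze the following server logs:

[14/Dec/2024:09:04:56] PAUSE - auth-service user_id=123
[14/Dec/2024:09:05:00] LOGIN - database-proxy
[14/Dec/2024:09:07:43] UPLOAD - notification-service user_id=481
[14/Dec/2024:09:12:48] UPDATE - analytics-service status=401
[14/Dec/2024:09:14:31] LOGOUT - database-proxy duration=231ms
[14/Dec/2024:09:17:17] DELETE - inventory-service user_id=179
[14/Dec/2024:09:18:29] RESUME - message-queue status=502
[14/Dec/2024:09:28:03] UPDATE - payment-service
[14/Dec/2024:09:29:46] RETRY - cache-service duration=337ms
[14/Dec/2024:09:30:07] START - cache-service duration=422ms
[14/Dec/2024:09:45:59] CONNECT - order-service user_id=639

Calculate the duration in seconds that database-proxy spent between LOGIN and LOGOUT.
571

To calculate state duration:

1. Find LOGIN event for database-proxy: 14/Dec/2024:09:05:00
2. Find LOGOUT event for database-proxy: 14/Dec/2024:09:14:31
3. Calculate duration: 14/Dec/2024:09:14:31 - 14/Dec/2024:09:05:00 = 571 seconds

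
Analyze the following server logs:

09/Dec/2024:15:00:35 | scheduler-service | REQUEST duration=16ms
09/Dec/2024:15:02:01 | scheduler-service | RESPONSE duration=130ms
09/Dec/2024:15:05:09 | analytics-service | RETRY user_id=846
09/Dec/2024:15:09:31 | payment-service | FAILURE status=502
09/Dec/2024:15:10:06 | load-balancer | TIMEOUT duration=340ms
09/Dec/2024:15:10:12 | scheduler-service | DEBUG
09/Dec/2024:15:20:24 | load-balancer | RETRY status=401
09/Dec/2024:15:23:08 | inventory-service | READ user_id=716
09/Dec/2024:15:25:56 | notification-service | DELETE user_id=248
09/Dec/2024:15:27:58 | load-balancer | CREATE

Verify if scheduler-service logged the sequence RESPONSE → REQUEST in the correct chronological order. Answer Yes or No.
No

To verify sequence order:

1. Find all events in sequence RESPONSE → REQUEST for scheduler-service
2. Extract their timestamps
3. Check if timestamps are in ascending order
4. Result: No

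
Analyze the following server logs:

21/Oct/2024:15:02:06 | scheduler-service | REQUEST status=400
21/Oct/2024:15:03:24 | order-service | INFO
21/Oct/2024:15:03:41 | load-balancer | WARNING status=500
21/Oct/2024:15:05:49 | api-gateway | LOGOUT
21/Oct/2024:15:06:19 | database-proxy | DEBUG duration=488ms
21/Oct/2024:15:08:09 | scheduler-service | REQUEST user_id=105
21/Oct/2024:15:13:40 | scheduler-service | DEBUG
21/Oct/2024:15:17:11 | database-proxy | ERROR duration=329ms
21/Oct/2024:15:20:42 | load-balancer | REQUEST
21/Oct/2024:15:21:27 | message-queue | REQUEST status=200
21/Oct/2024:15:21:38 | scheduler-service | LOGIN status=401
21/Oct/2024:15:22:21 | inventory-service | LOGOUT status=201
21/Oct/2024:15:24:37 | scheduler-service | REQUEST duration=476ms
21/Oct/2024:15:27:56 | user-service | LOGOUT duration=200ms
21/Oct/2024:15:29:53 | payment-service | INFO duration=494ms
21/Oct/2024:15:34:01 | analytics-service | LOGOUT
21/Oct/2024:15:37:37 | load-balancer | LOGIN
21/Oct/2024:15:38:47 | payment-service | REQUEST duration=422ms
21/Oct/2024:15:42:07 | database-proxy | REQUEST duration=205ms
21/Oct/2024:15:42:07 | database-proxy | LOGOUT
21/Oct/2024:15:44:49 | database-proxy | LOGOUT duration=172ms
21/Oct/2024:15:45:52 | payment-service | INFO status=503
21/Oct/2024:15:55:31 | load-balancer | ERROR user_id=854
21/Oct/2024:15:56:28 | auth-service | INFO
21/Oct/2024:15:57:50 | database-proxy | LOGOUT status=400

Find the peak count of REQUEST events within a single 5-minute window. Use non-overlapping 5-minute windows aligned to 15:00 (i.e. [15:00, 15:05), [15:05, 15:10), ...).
3

To find the burst window:

1. Divide the log period into non-overlapping 5-minute windows starting at 15:00
2. Count REQUEST events in each window
3. Find the window with maximum count
4. Maximum events in a window: 3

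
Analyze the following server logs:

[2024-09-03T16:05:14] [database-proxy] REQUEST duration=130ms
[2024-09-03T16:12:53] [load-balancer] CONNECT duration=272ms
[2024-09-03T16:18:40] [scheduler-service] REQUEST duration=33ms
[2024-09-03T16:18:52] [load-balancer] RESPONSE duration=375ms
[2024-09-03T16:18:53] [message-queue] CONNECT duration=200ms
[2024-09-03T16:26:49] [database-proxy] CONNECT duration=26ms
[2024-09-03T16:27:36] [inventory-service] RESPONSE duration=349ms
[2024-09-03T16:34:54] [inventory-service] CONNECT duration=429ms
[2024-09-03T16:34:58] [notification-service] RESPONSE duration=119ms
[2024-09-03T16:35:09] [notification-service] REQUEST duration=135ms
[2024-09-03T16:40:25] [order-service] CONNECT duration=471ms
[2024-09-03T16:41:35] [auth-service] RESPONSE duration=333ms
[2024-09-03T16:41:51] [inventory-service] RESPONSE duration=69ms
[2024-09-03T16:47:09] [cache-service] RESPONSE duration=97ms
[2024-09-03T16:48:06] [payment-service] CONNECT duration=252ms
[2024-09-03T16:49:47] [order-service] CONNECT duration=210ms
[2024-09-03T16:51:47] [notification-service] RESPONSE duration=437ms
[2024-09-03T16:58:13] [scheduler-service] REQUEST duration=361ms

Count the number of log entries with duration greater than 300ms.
7

To count timeouts:

1. Threshold: 300ms
2. Extract duration from each log entry
3. Count entries where duration > 300
4. Timeout count: 7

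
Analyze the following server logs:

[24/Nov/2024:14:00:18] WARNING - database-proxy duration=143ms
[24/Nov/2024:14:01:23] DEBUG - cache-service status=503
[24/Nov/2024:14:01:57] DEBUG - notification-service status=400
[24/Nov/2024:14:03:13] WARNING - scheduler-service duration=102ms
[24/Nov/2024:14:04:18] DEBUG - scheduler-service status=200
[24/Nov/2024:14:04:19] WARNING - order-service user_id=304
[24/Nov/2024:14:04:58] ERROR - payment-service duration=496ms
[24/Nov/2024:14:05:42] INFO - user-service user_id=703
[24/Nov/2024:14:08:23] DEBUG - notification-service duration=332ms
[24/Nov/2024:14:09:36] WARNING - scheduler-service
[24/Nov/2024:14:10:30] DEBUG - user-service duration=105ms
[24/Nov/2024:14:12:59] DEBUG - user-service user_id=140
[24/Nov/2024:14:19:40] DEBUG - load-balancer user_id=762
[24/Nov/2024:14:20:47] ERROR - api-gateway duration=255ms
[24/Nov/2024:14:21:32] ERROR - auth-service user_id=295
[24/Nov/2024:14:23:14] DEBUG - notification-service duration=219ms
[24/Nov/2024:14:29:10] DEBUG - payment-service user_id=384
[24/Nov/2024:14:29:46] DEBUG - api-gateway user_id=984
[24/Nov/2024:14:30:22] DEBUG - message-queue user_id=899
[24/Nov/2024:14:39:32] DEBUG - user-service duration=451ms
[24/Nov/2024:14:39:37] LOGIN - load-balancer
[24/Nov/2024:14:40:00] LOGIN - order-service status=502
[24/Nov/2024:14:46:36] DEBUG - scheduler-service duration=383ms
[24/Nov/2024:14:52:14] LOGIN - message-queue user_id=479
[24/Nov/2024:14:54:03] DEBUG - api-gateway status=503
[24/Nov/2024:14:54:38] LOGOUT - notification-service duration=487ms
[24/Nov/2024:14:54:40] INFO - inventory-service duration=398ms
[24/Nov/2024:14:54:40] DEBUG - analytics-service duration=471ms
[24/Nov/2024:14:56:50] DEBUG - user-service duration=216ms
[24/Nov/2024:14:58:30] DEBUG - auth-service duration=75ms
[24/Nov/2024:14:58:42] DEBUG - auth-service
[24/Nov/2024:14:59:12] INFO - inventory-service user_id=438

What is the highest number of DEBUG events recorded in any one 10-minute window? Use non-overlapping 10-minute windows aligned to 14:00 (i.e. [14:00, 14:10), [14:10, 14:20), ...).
5

To find the burst window:

1. Divide the log period into non-overlapping 10-minute windows starting at 14:00
2. Count DEBUG events in each window
3. Find the window with maximum count
4. Maximum events in a window: 5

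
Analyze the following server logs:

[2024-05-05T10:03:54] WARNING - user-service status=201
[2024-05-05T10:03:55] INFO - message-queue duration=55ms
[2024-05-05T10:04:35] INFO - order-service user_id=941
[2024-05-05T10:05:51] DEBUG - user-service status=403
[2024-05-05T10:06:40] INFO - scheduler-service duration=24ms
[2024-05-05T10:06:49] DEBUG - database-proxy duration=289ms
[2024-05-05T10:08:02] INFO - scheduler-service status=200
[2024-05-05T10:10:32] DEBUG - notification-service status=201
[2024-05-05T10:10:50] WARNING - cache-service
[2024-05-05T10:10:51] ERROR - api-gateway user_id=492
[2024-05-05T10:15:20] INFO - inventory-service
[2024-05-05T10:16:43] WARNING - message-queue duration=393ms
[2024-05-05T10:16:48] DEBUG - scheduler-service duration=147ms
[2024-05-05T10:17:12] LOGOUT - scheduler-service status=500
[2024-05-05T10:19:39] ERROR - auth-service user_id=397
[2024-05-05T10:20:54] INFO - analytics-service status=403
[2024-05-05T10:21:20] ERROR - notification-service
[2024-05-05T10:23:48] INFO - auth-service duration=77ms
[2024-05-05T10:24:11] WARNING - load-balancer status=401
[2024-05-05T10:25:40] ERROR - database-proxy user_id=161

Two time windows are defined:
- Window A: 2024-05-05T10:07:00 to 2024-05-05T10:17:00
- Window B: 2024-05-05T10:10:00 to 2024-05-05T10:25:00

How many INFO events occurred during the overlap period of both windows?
1

To find overlap events:

1. Window A: 2024-05-05T10:07:00 to 2024-05-05T10:17:00
2. Window B: 2024-05-05T10:10:00 to 2024-05-05T10:25:00
3. Overlap period: 2024-05-05T10:10:00 to 2024-05-05T10:17:00
4. Count INFO events in overlap: 1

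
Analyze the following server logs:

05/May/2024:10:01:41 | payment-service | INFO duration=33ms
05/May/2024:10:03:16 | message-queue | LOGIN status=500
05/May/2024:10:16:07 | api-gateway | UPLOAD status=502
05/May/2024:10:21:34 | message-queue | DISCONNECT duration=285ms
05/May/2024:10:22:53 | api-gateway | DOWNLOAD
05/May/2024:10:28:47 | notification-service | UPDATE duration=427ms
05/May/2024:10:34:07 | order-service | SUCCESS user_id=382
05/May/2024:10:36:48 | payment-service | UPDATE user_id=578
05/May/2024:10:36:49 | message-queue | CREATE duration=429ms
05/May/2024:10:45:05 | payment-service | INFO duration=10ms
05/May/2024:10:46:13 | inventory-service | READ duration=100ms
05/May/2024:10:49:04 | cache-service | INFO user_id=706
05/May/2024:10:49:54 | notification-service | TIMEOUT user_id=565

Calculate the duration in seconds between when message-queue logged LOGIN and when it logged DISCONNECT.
1098

To find the time between events:

1. Locate the first LOGIN event for message-queue: 05/May/2024:10:03:16
2. Locate the first DISCONNECT event for message-queue: 05/May/2024:10:21:34
3. Calculate the difference: 05/May/2024:10:21:34 - 05/May/2024:10:03:16 = 1098 seconds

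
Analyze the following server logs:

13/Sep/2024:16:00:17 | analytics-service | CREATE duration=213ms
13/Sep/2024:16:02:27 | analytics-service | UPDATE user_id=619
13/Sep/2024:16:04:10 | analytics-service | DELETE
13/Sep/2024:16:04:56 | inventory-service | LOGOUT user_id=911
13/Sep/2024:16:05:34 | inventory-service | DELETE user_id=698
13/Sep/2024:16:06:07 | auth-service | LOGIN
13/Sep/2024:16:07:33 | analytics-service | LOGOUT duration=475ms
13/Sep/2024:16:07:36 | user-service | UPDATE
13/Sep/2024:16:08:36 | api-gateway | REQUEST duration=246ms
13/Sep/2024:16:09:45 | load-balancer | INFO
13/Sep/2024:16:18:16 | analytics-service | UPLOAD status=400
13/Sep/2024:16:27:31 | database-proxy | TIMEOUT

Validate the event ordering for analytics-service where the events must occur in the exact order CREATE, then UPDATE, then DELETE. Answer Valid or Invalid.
Valid

To validate ordering:

1. Required order: CREATE → UPDATE → DELETE
2. Rule: the events must occur in the exact order CREATE, then UPDATE, then DELETE
3. Check actual order of events for analytics-service
4. Result: Valid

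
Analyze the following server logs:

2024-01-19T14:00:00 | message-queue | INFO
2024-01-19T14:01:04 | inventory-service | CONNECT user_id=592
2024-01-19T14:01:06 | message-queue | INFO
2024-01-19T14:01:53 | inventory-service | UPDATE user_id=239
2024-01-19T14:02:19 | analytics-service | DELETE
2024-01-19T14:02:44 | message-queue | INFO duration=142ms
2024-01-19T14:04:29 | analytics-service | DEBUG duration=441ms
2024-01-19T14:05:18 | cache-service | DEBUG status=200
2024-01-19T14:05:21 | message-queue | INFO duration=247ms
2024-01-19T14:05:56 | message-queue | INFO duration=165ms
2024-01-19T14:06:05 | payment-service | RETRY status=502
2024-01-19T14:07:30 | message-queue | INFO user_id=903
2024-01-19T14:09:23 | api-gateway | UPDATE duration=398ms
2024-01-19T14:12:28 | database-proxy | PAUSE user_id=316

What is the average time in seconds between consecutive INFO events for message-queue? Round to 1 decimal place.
90.0

To calculate average interval:

1. Find all INFO events for message-queue in order
2. Calculate time gaps between consecutive events
3. Compute mean of gaps: 450 / 5 = 90.0 seconds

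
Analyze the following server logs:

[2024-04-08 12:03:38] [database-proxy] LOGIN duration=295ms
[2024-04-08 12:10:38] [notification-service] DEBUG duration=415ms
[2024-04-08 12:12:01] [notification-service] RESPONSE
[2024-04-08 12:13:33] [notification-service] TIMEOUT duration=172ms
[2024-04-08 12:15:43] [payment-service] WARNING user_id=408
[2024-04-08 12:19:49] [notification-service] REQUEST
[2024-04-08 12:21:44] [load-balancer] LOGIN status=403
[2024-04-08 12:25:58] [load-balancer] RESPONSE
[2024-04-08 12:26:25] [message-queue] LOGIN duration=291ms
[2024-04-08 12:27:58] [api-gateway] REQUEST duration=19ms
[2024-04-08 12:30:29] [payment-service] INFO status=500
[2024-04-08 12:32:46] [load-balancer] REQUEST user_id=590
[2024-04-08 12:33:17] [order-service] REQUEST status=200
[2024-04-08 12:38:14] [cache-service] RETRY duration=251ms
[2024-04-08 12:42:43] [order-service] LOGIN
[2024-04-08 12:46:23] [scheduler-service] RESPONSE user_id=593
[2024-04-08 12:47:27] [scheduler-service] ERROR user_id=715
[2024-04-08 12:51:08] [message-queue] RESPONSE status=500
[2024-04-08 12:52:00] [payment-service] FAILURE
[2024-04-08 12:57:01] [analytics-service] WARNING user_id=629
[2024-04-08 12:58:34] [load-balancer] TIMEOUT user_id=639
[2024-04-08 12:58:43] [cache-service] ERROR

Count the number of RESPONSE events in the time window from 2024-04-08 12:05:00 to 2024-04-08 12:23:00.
1

To count events in the time window:

1. Window boundaries: 2024-04-08 12:05:00 to 2024-04-08 12:23:00
2. Filter for RESPONSE events within this window
3. Count matching events: 1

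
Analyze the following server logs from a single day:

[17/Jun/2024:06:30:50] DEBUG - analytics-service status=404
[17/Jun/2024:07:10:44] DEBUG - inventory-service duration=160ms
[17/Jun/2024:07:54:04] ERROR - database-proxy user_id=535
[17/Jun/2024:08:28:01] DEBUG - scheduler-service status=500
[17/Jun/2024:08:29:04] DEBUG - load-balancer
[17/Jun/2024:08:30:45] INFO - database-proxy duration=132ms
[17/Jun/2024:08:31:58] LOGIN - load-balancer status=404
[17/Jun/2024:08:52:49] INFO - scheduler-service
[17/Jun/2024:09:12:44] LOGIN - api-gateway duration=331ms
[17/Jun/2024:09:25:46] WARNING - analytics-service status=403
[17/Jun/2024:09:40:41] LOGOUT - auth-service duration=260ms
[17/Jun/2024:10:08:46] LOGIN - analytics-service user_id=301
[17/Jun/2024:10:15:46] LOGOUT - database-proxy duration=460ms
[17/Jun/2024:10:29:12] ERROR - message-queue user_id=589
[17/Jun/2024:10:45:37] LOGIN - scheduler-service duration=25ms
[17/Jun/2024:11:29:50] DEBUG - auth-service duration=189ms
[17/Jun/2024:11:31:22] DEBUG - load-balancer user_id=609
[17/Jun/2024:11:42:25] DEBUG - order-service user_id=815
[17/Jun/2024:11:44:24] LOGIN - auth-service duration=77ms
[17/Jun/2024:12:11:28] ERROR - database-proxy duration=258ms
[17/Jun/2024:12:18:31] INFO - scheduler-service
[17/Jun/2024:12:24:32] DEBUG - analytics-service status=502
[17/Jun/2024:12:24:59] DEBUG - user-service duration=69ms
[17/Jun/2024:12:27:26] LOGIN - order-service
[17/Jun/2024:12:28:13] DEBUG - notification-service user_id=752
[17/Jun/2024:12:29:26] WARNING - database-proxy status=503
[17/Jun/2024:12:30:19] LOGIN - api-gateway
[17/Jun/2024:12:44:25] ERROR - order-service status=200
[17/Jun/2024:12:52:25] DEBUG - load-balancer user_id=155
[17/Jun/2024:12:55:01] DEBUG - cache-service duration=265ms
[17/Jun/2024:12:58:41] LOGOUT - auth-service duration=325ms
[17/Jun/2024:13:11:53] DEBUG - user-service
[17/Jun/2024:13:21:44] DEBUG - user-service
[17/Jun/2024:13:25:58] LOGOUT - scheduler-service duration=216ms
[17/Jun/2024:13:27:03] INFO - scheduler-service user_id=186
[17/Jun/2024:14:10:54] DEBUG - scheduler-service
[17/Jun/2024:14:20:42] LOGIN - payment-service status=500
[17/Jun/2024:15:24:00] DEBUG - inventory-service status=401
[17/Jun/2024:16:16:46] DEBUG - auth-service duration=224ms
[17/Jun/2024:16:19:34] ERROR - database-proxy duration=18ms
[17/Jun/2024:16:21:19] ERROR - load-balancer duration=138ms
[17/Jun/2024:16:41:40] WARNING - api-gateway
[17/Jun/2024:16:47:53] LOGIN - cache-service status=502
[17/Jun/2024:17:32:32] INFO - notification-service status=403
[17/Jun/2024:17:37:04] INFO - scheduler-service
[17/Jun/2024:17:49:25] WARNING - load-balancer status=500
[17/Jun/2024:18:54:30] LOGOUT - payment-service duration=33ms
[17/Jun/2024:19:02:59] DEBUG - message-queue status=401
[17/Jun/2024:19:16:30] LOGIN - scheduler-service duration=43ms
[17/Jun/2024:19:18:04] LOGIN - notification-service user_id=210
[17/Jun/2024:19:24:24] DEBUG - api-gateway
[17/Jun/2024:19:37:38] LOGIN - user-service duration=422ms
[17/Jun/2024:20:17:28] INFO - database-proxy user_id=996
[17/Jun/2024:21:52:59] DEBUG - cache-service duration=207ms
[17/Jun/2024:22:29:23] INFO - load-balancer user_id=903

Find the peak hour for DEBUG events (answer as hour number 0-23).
12

To find the peak hour:

1. Group all DEBUG events by hour
2. Count events in each hour
3. Find hour with maximum count
4. Peak hour: 12 (with 5 events)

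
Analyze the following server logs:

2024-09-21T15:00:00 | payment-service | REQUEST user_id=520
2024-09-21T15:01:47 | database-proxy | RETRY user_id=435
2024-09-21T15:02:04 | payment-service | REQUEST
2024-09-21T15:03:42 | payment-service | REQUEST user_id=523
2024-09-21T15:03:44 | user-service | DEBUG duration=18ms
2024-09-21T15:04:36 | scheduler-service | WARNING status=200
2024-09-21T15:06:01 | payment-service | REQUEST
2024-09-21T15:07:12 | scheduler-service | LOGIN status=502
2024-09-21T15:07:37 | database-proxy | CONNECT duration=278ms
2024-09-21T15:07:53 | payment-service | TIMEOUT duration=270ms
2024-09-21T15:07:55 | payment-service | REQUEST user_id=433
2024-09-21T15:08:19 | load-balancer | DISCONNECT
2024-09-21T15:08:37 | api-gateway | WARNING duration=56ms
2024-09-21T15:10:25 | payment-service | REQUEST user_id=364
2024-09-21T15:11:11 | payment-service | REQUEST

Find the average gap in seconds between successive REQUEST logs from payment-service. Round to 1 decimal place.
111.8

To calculate average interval:

1. Find all REQUEST events for payment-service in order
2. Calculate time gaps between consecutive events
3. Compute mean of gaps: 671 / 6 = 111.8 seconds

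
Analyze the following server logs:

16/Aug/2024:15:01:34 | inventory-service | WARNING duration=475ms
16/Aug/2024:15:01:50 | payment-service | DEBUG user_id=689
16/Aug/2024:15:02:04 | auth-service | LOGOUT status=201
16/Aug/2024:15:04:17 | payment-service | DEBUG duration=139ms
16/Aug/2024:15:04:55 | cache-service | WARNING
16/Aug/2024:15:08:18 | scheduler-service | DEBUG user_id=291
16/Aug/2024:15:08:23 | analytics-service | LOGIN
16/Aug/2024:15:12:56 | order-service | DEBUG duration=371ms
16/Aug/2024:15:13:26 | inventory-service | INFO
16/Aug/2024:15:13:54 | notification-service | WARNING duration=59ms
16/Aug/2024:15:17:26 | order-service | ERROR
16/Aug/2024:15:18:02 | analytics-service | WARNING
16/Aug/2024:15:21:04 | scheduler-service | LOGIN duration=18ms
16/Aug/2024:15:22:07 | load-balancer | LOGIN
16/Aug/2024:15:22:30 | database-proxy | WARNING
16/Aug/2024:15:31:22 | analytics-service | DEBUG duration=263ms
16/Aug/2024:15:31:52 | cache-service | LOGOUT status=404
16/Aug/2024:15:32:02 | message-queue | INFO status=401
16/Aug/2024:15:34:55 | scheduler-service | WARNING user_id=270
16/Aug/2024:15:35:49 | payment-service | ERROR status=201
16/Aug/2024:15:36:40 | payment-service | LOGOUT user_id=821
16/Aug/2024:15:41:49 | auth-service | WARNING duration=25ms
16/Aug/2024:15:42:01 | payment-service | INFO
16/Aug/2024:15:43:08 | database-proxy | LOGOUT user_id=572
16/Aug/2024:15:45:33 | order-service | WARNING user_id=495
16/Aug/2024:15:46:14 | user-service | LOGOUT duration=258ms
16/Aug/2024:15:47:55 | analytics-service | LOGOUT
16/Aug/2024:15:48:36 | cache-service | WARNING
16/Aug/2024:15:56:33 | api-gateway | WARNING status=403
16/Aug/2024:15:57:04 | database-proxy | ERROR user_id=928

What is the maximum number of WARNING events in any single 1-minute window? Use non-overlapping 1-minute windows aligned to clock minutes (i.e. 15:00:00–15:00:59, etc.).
1

To find the burst window:

1. Divide the log period into non-overlapping 1-minute windows starting at 15:00
2. Count WARNING events in each window
3. Find the window with maximum count
4. Maximum events in a window: 1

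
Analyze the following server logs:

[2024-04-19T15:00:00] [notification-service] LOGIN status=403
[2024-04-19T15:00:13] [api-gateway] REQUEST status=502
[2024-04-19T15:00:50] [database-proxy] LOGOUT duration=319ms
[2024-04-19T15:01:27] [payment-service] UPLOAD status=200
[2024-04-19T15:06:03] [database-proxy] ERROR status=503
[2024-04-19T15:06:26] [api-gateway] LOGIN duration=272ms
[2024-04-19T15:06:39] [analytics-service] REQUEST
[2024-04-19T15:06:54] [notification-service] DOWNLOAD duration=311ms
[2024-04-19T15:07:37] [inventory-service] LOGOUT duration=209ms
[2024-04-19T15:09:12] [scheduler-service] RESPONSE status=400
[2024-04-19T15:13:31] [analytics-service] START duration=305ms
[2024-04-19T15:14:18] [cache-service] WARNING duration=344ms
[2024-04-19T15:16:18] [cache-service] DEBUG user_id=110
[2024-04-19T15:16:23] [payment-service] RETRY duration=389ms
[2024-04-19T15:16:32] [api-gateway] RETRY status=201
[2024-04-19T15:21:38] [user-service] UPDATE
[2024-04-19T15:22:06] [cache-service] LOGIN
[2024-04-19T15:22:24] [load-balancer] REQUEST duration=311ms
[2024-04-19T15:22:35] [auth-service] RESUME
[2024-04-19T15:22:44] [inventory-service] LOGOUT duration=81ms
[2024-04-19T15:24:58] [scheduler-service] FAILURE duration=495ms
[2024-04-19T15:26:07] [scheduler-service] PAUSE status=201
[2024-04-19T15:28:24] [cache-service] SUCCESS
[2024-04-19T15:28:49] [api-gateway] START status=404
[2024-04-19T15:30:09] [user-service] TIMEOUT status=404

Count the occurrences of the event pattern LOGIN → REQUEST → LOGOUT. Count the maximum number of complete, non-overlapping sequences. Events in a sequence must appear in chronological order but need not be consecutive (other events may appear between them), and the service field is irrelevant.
3

To count sequences:

1. Look for pattern: LOGIN → REQUEST → LOGOUT
2. Greedily scan the log in chronological order, matching each sequence element in turn (ignoring service)
3. Each time the full pattern completes, increment the count and restart matching from the next event
4. Complete non-overlapping sequences found: 3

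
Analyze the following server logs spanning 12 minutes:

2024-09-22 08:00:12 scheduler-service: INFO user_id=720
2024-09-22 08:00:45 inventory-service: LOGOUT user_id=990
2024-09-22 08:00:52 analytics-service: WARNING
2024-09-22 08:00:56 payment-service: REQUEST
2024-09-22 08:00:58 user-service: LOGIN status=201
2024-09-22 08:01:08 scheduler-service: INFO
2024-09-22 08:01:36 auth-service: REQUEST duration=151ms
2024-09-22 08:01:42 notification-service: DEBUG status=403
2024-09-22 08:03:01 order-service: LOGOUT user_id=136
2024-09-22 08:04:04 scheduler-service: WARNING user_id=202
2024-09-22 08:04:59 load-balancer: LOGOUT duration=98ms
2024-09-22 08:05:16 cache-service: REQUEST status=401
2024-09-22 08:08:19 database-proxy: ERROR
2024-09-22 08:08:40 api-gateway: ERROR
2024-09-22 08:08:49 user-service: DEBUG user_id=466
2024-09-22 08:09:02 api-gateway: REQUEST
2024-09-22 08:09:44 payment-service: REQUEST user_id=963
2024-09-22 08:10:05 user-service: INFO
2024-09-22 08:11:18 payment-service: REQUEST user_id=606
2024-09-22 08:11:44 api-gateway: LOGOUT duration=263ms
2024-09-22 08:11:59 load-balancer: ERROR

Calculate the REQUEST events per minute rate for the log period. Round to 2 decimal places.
0.5

To calculate the rate:

1. Count total REQUEST events: 6
2. Total time period: 12 minutes
3. Rate = 6 / 12 = 0.5 events per minute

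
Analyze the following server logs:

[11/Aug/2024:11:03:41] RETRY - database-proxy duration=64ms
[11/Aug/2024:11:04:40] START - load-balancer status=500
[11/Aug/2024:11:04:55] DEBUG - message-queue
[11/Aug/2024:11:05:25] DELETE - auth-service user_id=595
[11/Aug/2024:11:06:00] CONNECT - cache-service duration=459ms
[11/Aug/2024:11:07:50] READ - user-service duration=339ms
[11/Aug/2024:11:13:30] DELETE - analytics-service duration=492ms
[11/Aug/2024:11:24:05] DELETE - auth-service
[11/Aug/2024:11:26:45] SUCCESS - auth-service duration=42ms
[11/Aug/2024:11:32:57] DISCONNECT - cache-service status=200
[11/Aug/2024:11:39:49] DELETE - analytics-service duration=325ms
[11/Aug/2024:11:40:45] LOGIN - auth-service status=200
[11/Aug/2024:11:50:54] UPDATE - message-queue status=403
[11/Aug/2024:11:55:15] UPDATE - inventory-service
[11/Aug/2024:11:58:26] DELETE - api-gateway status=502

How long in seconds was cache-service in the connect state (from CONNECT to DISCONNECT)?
1617

To calculate state duration:

1. Find CONNECT event for cache-service: 11/Aug/2024:11:06:00
2. Find DISCONNECT event for cache-service: 11/Aug/2024:11:32:57
3. Calculate duration: 11/Aug/2024:11:32:57 - 11/Aug/2024:11:06:00 = 1617 seconds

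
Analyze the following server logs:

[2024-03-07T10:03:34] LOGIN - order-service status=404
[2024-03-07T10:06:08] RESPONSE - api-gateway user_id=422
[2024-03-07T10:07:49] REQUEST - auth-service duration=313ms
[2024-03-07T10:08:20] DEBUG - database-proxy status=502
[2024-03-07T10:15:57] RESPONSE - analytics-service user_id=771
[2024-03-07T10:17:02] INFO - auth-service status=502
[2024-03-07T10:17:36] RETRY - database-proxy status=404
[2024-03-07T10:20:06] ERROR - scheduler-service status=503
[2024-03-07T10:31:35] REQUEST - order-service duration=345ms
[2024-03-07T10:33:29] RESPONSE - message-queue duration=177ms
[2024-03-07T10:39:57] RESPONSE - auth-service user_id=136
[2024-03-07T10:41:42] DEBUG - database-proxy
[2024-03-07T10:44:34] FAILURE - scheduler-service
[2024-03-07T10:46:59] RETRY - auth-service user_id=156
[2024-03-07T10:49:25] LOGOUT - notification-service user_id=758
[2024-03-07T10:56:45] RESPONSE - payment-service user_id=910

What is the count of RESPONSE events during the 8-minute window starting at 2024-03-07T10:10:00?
1

To count events in the time window:

1. Window boundaries: 2024-03-07T10:10:00 to 2024-03-07T10:18:00
2. Filter for RESPONSE events within this window
3. Count matching events: 1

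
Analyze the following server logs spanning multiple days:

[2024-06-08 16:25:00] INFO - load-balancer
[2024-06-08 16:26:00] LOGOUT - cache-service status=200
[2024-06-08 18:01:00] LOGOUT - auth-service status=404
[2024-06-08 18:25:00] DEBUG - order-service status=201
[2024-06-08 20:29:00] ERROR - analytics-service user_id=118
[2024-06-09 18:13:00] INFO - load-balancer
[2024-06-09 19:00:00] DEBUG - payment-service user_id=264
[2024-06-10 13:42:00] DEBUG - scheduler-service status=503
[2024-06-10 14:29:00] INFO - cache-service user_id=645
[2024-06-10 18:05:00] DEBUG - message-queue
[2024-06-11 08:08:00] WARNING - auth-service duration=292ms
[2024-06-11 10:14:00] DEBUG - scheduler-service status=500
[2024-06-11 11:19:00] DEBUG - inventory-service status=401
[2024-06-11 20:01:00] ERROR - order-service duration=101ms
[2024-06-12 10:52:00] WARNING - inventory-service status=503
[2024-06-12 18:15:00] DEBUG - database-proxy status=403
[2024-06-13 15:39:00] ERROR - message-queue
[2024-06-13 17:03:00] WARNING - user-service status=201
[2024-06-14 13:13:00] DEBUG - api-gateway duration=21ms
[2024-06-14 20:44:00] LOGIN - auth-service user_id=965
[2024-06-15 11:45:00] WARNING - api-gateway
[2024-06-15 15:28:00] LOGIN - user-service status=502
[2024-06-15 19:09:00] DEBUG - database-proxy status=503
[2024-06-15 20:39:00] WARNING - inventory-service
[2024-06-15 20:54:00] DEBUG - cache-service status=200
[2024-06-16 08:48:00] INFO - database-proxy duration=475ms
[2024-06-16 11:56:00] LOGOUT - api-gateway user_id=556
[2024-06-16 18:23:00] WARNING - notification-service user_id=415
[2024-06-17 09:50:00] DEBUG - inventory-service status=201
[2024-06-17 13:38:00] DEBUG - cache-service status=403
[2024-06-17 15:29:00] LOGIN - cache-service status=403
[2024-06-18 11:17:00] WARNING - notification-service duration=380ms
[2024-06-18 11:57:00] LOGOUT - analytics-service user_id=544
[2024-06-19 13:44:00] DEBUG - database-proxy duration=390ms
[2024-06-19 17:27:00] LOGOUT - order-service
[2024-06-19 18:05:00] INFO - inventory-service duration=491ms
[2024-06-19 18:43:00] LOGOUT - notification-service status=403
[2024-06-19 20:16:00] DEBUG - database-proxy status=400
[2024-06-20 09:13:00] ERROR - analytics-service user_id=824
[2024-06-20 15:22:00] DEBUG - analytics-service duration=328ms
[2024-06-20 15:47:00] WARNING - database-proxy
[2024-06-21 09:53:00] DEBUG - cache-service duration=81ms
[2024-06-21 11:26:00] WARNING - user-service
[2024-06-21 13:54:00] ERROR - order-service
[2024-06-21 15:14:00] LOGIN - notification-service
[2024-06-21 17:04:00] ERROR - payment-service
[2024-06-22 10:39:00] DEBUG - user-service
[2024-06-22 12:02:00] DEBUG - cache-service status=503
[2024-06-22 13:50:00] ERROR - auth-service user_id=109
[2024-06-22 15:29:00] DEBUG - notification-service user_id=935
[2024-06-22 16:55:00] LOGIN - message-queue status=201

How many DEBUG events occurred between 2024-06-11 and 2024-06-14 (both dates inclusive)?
4

To filter by date range:

1. Date range: 2024-06-11 through 2024-06-14, both dates inclusive
2. Filter for DEBUG events whose date falls in this range
3. Count matching events: 4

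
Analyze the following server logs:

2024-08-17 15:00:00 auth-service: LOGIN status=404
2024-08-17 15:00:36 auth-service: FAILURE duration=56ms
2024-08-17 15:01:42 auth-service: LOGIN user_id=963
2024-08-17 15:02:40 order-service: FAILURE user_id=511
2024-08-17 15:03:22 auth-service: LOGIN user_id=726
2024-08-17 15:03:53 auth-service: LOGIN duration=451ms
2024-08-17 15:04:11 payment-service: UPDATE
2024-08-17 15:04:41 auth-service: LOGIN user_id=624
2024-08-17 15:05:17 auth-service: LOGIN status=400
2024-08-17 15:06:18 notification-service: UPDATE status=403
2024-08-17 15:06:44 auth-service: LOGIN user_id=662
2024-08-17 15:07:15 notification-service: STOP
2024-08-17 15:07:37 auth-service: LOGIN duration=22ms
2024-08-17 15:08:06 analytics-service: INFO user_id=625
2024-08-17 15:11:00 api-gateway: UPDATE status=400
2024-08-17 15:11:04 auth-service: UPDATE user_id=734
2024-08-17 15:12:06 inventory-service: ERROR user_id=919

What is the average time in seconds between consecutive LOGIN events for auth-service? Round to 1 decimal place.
65.3

To calculate average interval:

1. Find all LOGIN events for auth-service in order
2. Calculate time gaps between consecutive events
3. Compute mean of gaps: 457 / 7 = 65.3 seconds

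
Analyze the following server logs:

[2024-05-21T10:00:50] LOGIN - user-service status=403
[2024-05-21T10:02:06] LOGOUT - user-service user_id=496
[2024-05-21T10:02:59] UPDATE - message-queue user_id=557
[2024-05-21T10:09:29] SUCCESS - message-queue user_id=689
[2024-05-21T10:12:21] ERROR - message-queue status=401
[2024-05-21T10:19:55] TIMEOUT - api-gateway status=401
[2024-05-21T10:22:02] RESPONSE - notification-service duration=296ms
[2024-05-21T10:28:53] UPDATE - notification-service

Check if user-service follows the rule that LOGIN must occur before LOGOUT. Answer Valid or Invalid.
Valid

To validate ordering:

1. Required order: LOGIN → LOGOUT
2. Rule: LOGIN must occur before LOGOUT
3. Check actual order of events for user-service
4. Result: Valid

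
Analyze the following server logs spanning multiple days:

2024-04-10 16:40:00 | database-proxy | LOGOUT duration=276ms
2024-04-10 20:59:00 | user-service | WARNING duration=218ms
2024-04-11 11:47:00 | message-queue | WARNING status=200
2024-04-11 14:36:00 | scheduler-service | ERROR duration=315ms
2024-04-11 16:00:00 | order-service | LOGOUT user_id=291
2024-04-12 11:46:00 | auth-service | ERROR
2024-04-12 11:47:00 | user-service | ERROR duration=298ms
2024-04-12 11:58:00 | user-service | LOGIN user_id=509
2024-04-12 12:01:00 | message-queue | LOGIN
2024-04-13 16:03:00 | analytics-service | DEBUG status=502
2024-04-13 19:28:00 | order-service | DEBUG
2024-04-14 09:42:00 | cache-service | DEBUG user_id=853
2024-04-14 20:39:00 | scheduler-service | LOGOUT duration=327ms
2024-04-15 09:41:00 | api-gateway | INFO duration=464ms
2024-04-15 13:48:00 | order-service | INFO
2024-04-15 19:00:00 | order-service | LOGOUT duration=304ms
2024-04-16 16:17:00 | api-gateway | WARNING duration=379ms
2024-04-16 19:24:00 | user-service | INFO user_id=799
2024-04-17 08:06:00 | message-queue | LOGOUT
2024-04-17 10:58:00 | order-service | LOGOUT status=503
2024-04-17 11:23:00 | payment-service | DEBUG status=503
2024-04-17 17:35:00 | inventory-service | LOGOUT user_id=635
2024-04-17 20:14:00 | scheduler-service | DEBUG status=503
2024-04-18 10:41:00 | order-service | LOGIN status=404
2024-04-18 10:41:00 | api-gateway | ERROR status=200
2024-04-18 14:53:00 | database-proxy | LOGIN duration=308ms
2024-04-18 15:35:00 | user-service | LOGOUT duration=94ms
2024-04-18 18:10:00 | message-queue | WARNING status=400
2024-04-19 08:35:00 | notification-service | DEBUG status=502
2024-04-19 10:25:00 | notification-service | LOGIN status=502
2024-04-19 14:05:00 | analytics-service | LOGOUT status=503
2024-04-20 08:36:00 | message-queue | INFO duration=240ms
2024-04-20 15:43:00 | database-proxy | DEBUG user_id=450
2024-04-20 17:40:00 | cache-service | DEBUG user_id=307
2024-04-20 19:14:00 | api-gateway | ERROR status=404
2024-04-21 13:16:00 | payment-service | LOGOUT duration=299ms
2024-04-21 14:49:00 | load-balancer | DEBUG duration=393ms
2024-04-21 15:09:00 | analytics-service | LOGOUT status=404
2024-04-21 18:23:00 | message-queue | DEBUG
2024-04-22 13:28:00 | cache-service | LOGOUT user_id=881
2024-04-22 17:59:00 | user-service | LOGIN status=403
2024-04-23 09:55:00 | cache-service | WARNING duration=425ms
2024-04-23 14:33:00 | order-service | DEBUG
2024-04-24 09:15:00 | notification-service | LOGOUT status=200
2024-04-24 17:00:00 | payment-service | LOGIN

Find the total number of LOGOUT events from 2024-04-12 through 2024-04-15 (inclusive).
2

To filter by date range:

1. Date range: 2024-04-12 through 2024-04-15, both dates inclusive
2. Filter for LOGOUT events whose date falls in this range
3. Count matching events: 2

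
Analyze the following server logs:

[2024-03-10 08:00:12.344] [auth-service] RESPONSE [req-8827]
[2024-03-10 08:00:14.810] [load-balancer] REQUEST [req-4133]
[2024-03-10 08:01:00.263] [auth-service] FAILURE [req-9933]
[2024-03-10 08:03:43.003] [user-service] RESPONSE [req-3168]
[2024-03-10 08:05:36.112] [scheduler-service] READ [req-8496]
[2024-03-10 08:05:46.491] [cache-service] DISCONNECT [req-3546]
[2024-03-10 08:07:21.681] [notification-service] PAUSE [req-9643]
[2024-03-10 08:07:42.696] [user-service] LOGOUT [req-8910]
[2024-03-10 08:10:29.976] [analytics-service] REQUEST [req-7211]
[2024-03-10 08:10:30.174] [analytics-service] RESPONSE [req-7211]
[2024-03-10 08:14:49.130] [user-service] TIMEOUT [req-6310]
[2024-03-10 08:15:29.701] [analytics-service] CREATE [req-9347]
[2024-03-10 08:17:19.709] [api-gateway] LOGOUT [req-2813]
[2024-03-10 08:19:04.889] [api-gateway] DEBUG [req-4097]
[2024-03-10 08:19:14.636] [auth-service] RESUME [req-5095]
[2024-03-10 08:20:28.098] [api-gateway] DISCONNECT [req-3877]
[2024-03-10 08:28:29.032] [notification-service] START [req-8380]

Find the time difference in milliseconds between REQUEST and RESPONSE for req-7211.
198

To calculate latency:

1. Find REQUEST with id req-7211: 2024-03-10 08:10:29.976
2. Find RESPONSE with id req-7211: 2024-03-10 08:10:30.174
3. Latency: 2024-03-10 08:10:30.174 - 2024-03-10 08:10:29.976 = 198ms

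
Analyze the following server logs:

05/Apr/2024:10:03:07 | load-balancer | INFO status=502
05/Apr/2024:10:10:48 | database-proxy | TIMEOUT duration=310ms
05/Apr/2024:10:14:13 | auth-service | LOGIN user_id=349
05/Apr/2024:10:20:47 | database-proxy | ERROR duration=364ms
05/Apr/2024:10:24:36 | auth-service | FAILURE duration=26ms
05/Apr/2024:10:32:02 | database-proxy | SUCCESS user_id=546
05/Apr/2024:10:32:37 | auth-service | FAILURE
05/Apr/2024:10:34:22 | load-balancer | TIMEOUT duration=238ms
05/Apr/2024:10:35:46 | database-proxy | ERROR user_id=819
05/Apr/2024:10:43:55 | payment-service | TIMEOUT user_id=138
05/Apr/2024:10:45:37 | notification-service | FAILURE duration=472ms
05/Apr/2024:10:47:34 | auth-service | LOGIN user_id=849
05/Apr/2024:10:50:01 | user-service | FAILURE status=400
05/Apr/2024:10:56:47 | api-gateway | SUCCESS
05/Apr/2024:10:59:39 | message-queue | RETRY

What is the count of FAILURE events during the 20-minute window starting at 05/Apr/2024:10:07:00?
1

To count events in the time window:

1. Window boundaries: 05/Apr/2024:10:07:00 to 05/Apr/2024:10:27:00
2. Filter for FAILURE events within this window
3. Count matching events: 1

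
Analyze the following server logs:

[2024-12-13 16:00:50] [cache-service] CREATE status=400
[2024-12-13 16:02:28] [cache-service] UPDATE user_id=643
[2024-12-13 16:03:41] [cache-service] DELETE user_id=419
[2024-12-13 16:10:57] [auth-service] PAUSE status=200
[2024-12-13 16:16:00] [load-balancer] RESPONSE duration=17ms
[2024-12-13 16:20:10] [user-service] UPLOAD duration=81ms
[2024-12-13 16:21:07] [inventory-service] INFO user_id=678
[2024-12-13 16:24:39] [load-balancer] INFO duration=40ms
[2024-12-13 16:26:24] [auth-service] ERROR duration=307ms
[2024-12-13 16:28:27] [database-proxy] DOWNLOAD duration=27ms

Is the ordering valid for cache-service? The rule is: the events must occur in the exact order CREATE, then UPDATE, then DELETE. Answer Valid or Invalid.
Valid

To validate ordering:

1. Required order: CREATE → UPDATE → DELETE
2. Rule: the events must occur in the exact order CREATE, then UPDATE, then DELETE
3. Check actual order of events for cache-service
4. Result: Valid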